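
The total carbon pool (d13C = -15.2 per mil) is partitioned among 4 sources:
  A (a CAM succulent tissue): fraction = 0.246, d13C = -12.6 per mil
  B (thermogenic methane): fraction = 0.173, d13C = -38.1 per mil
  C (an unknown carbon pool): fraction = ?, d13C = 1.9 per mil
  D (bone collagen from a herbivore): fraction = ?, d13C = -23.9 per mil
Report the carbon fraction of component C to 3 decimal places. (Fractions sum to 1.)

Let f_C and f_D be the unknown fractions; fractions sum to 1 so f_C + f_D = 0.581.
Mass balance: Σ fᵢ·δᵢ = δ_bulk ⇒ f_C·(1.9) + f_D·(-23.9) = -15.2 − (-9.691) = -5.509
Substitute f_D = 0.581 − f_C:
f_C·(1.9 − -23.9) = -5.509 − 0.581×(-23.9) = 8.377
f_C = 8.377 / 25.8 = 0.3247

0.325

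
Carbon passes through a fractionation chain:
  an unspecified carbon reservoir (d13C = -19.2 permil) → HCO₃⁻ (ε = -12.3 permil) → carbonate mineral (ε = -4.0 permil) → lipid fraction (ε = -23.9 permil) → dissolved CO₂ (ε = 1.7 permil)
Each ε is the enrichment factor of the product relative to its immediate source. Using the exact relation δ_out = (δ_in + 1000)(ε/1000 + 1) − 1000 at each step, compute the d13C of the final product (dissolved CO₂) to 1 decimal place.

-56.6 permil

step 1: δ = (-19.20 + 1000)·(-12.3/1000 + 1) − 1000 = -31.26 permil
step 2: δ = (-31.26 + 1000)·(-4.0/1000 + 1) − 1000 = -35.14 permil
step 3: δ = (-35.14 + 1000)·(-23.9/1000 + 1) − 1000 = -58.20 permil
step 4: δ = (-58.20 + 1000)·(1.7/1000 + 1) − 1000 = -56.60 permil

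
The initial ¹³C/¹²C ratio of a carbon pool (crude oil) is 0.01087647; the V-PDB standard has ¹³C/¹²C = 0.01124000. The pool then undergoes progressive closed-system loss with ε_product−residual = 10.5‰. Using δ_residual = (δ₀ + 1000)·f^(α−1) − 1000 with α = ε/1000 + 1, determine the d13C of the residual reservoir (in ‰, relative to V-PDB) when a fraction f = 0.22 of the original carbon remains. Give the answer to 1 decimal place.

-47.6‰

δ₀ = (0.01087647/0.01124000 − 1)×1000 = (0.967657 − 1)×1000 = -32.343‰
α − 1 = ε/1000 = 0.0105
f^(α−1) = 0.22^(0.0105) = 0.984227
δ_res = (-32.343 + 1000) × 0.984227 − 1000 = 952.395 − 1000 = -47.61‰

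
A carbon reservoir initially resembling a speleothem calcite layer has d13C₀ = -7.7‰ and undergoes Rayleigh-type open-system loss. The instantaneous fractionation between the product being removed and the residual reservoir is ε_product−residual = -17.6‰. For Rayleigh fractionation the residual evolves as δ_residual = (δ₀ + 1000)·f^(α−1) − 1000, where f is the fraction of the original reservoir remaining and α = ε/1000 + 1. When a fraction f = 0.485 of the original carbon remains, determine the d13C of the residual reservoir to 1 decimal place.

5.0‰

Rayleigh residual: δ_res = (δ₀ + 1000)·f^(α−1) − 1000
α = ε/1000 + 1 = 0.98240, so α − 1 = -0.01760
f^(α−1) = 0.485^(-0.01760) = 1.012817
δ_res = (-7.7 + 1000) × 1.012817 − 1000 = 1005.018 − 1000 = 5.02‰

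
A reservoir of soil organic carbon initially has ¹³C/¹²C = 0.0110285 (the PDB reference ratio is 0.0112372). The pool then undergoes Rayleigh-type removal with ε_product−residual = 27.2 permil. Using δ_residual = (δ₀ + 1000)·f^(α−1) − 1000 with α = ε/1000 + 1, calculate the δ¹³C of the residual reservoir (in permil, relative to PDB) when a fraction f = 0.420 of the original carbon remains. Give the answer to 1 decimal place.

δ₀ = (0.0110285/0.0112372 − 1)×1000 = (0.981428 − 1)×1000 = -18.572 permil
α − 1 = ε/1000 = 0.0272
f^(α−1) = 0.420^(0.0272) = 0.976680
δ_res = (-18.572 + 1000) × 0.976680 − 1000 = 958.541 − 1000 = -41.46 permil

-41.5 permil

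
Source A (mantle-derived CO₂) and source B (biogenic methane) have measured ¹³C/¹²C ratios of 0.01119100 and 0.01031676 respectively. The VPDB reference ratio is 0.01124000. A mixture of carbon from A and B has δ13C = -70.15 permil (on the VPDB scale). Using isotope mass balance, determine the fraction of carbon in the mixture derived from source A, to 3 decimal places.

δ_A = (0.01119100/0.01124000 − 1)×1000 = (0.995641 − 1)×1000 = -4.359 permil
δ_B = (0.01031676/0.01124000 − 1)×1000 = (0.917861 − 1)×1000 = -82.139 permil
f_A = (δ_mix − δ_B)/(δ_A − δ_B) = (-70.15 − (-82.139))/(-4.359 − (-82.139))
f_A = 11.989 / 77.779 = 0.1541

0.154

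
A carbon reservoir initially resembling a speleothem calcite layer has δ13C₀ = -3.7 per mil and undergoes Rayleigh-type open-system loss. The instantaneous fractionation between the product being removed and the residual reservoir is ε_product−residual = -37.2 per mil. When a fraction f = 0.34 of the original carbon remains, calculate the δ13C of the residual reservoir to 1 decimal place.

Rayleigh residual: δ_res = (δ₀ + 1000)·f^(α−1) − 1000
α = ε/1000 + 1 = 0.96280, so α − 1 = -0.03720
f^(α−1) = 0.34^(-0.03720) = 1.040948
δ_res = (-3.7 + 1000) × 1.040948 − 1000 = 1037.096 − 1000 = 37.10 per mil

37.1 per mil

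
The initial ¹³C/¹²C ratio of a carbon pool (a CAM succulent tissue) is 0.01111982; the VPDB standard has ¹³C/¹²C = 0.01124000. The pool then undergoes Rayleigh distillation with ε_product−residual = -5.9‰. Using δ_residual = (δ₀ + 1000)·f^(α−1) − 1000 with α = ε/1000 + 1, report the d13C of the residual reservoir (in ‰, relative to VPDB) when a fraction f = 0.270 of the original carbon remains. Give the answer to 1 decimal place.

δ₀ = (0.01111982/0.01124000 − 1)×1000 = (0.989308 − 1)×1000 = -10.692‰
α − 1 = ε/1000 = -0.0059
f^(α−1) = 0.270^(-0.0059) = 1.007755
δ_res = (-10.692 + 1000) × 1.007755 − 1000 = 996.980 − 1000 = -3.02‰

-3.0‰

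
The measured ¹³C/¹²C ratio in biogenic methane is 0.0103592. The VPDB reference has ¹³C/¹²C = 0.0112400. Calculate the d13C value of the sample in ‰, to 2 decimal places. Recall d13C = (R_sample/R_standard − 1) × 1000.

-78.36‰

d13C = (R_sample / R_standard − 1) × 1000
R_sample / R_standard = 0.0103592 / 0.0112400 = 0.921637
d13C = (0.921637 − 1) × 1000 = -78.363‰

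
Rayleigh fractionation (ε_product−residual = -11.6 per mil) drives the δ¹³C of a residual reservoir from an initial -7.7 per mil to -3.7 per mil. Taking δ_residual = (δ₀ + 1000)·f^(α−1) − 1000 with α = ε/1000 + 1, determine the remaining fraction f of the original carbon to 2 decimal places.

0.71

α − 1 = ε/1000 = -0.0116
(δ_res + 1000)/(δ₀ + 1000) = (-3.7 + 1000)/(-7.7 + 1000) = 996.3/992.3 = 1.004031
f = 1.004031^(1/-0.0116) = exp(ln(1.004031)/-0.0116) = exp(0.00402/-0.0116)
f = exp(-0.3468) = 0.7069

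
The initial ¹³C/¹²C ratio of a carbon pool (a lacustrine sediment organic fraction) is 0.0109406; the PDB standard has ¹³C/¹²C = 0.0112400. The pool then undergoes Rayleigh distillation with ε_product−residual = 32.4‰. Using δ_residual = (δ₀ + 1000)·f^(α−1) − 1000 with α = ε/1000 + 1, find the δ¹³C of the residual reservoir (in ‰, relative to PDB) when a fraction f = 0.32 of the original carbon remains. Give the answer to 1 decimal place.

-61.9‰

δ₀ = (0.0109406/0.0112400 − 1)×1000 = (0.973363 − 1)×1000 = -26.637‰
α − 1 = ε/1000 = 0.0324
f^(α−1) = 0.32^(0.0324) = 0.963755
δ_res = (-26.637 + 1000) × 0.963755 − 1000 = 938.084 − 1000 = -61.92‰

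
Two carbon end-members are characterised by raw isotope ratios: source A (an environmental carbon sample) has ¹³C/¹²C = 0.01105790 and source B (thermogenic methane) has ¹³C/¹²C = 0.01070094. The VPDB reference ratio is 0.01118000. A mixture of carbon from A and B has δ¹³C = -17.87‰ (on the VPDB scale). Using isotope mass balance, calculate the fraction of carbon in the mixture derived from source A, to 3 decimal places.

δ_A = (0.01105790/0.01118000 − 1)×1000 = (0.989079 − 1)×1000 = -10.921‰
δ_B = (0.01070094/0.01118000 − 1)×1000 = (0.957150 − 1)×1000 = -42.850‰
f_A = (δ_mix − δ_B)/(δ_A − δ_B) = (-17.87 − (-42.850))/(-10.921 − (-42.850))
f_A = 24.980 / 31.928 = 0.7824

0.782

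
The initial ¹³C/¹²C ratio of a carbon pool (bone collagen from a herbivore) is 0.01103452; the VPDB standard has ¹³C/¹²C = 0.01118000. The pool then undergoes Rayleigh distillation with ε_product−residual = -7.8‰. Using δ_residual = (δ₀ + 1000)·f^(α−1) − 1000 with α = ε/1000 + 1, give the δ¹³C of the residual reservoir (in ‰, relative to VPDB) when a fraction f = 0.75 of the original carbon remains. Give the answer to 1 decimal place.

-10.8‰

δ₀ = (0.01103452/0.01118000 − 1)×1000 = (0.986987 − 1)×1000 = -13.013‰
α − 1 = ε/1000 = -0.0078
f^(α−1) = 0.75^(-0.0078) = 1.002246
δ_res = (-13.013 + 1000) × 1.002246 − 1000 = 989.205 − 1000 = -10.80‰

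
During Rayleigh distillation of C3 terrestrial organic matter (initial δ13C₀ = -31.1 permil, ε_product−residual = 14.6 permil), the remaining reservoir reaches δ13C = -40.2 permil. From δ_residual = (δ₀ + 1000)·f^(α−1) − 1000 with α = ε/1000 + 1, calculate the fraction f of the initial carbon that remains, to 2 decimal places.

0.52

α − 1 = ε/1000 = 0.0146
(δ_res + 1000)/(δ₀ + 1000) = (-40.2 + 1000)/(-31.1 + 1000) = 959.8/968.9 = 0.990608
f = 0.990608^(1/0.0146) = exp(ln(0.990608)/0.0146) = exp(-0.00944/0.0146)
f = exp(-0.6463) = 0.5240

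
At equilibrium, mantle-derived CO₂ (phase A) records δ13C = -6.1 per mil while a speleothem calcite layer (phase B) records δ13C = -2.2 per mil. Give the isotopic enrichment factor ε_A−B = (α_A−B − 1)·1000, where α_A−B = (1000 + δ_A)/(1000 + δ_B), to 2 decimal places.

α_A−B = (1000 + -6.1) / (1000 + -2.2) = 993.9 / 997.8 = 0.996091
ε_A−B = (0.996091 − 1) × 1000 = -3.909 per mil
(The approximation ε ≈ δ_A − δ_B would give -3.9 per mil.)

-3.91 per mil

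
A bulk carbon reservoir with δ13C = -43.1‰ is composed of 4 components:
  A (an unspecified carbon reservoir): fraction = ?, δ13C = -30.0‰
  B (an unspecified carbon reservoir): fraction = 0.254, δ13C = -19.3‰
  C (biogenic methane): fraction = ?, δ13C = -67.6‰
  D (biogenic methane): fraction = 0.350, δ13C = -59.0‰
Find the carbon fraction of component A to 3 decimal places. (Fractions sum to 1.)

Let f_A and f_C be the unknown fractions; fractions sum to 1 so f_A + f_C = 0.396.
Mass balance: Σ fᵢ·δᵢ = δ_bulk ⇒ f_A·(-30.0) + f_C·(-67.6) = -43.1 − (-25.552) = -17.548
Substitute f_C = 0.396 − f_A:
f_A·(-30.0 − -67.6) = -17.548 − 0.396×(-67.6) = 9.222
f_A = 9.222 / 37.6 = 0.2453

0.245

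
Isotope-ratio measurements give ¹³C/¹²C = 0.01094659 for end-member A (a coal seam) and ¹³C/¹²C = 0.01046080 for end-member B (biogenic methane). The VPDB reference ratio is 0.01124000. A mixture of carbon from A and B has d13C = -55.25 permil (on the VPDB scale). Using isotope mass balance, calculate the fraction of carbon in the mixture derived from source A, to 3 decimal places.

0.326

δ_A = (0.01094659/0.01124000 − 1)×1000 = (0.973896 − 1)×1000 = -26.104 permil
δ_B = (0.01046080/0.01124000 − 1)×1000 = (0.930676 − 1)×1000 = -69.324 permil
f_A = (δ_mix − δ_B)/(δ_A − δ_B) = (-55.25 − (-69.324))/(-26.104 − (-69.324))
f_A = 14.074 / 43.220 = 0.3256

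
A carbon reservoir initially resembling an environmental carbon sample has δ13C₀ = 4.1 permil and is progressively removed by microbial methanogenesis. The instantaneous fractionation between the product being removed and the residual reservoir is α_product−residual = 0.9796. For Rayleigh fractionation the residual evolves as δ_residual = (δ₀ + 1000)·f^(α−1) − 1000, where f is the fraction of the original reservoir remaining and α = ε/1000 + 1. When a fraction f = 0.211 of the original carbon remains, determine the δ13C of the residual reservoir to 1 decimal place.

Rayleigh residual: δ_res = (δ₀ + 1000)·f^(α−1) − 1000
α − 1 = -0.02040
f^(α−1) = 0.211^(-0.02040) = 1.032249
δ_res = (4.1 + 1000) × 1.032249 − 1000 = 1036.482 − 1000 = 36.48 permil

36.5 permil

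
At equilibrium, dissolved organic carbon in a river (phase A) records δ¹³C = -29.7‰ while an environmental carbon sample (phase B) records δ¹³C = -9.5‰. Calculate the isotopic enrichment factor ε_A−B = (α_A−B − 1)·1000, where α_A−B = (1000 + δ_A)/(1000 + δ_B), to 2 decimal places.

α_A−B = (1000 + -29.7) / (1000 + -9.5) = 970.3 / 990.5 = 0.979606
ε_A−B = (0.979606 − 1) × 1000 = -20.394‰
(The approximation ε ≈ δ_A − δ_B would give -20.2‰.)

-20.39‰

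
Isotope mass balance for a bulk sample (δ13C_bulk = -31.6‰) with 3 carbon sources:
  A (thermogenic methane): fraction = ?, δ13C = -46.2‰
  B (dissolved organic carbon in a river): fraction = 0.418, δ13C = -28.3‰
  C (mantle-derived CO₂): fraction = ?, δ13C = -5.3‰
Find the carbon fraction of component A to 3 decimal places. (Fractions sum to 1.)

0.408

Let f_A and f_C be the unknown fractions; fractions sum to 1 so f_A + f_C = 0.582.
Mass balance: Σ fᵢ·δᵢ = δ_bulk ⇒ f_A·(-46.2) + f_C·(-5.3) = -31.6 − (-11.829) = -19.771
Substitute f_C = 0.582 − f_A:
f_A·(-46.2 − -5.3) = -19.771 − 0.582×(-5.3) = -16.686
f_A = -16.686 / -40.9 = 0.4080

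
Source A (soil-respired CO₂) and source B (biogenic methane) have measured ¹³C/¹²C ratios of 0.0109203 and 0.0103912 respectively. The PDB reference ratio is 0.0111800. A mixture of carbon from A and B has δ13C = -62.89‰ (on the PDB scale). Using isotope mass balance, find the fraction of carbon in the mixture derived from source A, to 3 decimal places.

0.162

δ_A = (0.0109203/0.0111800 − 1)×1000 = (0.976771 − 1)×1000 = -23.229‰
δ_B = (0.0103912/0.0111800 − 1)×1000 = (0.929445 − 1)×1000 = -70.555‰
f_A = (δ_mix − δ_B)/(δ_A − δ_B) = (-62.89 − (-70.555))/(-23.229 − (-70.555))
f_A = 7.665 / 47.326 = 0.1620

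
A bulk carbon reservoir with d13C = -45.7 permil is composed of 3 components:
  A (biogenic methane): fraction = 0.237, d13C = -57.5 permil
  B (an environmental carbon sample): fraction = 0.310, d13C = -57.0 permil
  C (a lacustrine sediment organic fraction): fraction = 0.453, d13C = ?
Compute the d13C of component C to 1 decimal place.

Isotope mass balance: δ_bulk = Σ fᵢ·δᵢ.
-45.7 = 0.237×(-57.5) + 0.310×(-57.0) + 0.453×δ_C
0.453·δ_C = -45.7 − (-31.297) = -14.403
δ_C = -14.403 / 0.453 = -31.79 permil

-31.8 permil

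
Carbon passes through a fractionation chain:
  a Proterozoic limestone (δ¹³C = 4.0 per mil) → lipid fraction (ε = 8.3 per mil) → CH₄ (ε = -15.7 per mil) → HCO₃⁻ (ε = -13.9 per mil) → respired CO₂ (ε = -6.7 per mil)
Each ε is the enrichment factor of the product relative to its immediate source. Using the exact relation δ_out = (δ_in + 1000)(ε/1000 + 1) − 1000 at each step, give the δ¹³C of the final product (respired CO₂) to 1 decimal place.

-24.0 per mil

step 1: δ = (4.00 + 1000)·(8.3/1000 + 1) − 1000 = 12.33 per mil
step 2: δ = (12.33 + 1000)·(-15.7/1000 + 1) − 1000 = -3.56 per mil
step 3: δ = (-3.56 + 1000)·(-13.9/1000 + 1) − 1000 = -17.41 per mil
step 4: δ = (-17.41 + 1000)·(-6.7/1000 + 1) − 1000 = -23.99 per mil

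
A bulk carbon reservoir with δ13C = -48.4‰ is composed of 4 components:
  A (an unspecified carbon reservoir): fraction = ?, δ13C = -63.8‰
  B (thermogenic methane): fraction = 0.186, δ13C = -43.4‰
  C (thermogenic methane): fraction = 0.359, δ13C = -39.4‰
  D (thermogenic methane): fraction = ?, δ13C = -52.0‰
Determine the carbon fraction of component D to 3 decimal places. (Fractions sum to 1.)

Let f_D and f_A be the unknown fractions; fractions sum to 1 so f_D + f_A = 0.455.
Mass balance: Σ fᵢ·δᵢ = δ_bulk ⇒ f_D·(-52.0) + f_A·(-63.8) = -48.4 − (-22.217) = -26.183
Substitute f_A = 0.455 − f_D:
f_D·(-52.0 − -63.8) = -26.183 − 0.455×(-63.8) = 2.846
f_D = 2.846 / 11.8 = 0.2412

0.241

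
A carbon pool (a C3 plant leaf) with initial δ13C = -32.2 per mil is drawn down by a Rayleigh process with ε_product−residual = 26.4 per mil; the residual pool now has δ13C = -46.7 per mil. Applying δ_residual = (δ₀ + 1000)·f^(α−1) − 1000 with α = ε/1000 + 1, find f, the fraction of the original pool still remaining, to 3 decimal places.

α − 1 = ε/1000 = 0.0264
(δ_res + 1000)/(δ₀ + 1000) = (-46.7 + 1000)/(-32.2 + 1000) = 953.3/967.8 = 0.985018
f = 0.985018^(1/0.0264) = exp(ln(0.985018)/0.0264) = exp(-0.01510/0.0264)
f = exp(-0.5718) = 0.5645

0.565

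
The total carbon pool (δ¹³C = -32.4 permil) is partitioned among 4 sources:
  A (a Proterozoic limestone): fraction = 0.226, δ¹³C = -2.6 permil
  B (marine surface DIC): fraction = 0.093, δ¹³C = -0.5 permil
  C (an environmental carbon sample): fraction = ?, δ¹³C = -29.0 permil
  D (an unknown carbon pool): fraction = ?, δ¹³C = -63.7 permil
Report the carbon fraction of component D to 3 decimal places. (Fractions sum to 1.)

Let f_D and f_C be the unknown fractions; fractions sum to 1 so f_D + f_C = 0.681.
Mass balance: Σ fᵢ·δᵢ = δ_bulk ⇒ f_D·(-63.7) + f_C·(-29.0) = -32.4 − (-0.634) = -31.766
Substitute f_C = 0.681 − f_D:
f_D·(-63.7 − -29.0) = -31.766 − 0.681×(-29.0) = -12.017
f_D = -12.017 / -34.7 = 0.3463

0.346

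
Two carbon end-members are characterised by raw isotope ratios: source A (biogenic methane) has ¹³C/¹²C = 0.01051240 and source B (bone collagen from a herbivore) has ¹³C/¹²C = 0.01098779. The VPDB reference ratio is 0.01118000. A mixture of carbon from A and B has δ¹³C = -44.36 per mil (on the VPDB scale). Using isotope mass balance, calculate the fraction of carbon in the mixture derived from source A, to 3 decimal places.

δ_A = (0.01051240/0.01118000 − 1)×1000 = (0.940286 − 1)×1000 = -59.714 per mil
δ_B = (0.01098779/0.01118000 − 1)×1000 = (0.982808 − 1)×1000 = -17.192 per mil
f_A = (δ_mix − δ_B)/(δ_A − δ_B) = (-44.36 − (-17.192))/(-59.714 − (-17.192))
f_A = -27.168 / -42.521 = 0.6389

0.639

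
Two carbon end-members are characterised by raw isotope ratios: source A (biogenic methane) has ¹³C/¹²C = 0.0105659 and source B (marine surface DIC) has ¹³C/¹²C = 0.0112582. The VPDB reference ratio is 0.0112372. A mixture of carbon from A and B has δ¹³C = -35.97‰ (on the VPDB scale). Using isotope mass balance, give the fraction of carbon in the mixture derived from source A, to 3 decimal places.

δ_A = (0.0105659/0.0112372 − 1)×1000 = (0.940261 − 1)×1000 = -59.739‰
δ_B = (0.0112582/0.0112372 − 1)×1000 = (1.001869 − 1)×1000 = 1.869‰
f_A = (δ_mix − δ_B)/(δ_A − δ_B) = (-35.97 − (1.869))/(-59.739 − (1.869))
f_A = -37.839 / -61.608 = 0.6142

0.614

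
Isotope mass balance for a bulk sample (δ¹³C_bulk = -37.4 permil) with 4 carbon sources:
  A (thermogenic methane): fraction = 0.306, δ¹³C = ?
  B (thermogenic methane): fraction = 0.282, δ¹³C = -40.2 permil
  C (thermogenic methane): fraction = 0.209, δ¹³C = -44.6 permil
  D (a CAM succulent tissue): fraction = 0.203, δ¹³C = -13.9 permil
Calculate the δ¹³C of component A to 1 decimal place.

Isotope mass balance: δ_bulk = Σ fᵢ·δᵢ.
-37.4 = 0.306×δ_A + 0.282×(-40.2) + 0.209×(-44.6) + 0.203×(-13.9)
0.306·δ_A = -37.4 − (-23.480) = -13.920
δ_A = -13.920 / 0.306 = -45.49 permil

-45.5 permil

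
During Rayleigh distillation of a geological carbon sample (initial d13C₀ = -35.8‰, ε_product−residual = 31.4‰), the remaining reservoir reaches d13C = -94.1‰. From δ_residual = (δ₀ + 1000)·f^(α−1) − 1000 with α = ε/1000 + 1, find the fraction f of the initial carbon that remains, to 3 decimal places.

0.137

α − 1 = ε/1000 = 0.0314
(δ_res + 1000)/(δ₀ + 1000) = (-94.1 + 1000)/(-35.8 + 1000) = 905.9/964.2 = 0.939535
f = 0.939535^(1/0.0314) = exp(ln(0.939535)/0.0314) = exp(-0.06237/0.0314)
f = exp(-1.9863) = 0.1372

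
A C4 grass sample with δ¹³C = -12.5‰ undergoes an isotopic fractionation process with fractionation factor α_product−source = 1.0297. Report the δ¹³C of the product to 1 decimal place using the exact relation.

δ_product = (δ_source + 1000)·α − 1000
δ_product = (-12.5 + 1000) × 1.0297 − 1000
δ_product = 1016.829 − 1000 = 16.83‰

16.8‰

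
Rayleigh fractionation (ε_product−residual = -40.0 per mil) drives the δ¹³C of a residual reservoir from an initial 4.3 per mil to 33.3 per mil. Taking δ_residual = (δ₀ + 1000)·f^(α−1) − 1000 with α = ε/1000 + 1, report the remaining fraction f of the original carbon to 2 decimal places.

0.49

α − 1 = ε/1000 = -0.0400
(δ_res + 1000)/(δ₀ + 1000) = (33.3 + 1000)/(4.3 + 1000) = 1033.3/1004.3 = 1.028876
f = 1.028876^(1/-0.0400) = exp(ln(1.028876)/-0.0400) = exp(0.02847/-0.0400)
f = exp(-0.7117) = 0.4908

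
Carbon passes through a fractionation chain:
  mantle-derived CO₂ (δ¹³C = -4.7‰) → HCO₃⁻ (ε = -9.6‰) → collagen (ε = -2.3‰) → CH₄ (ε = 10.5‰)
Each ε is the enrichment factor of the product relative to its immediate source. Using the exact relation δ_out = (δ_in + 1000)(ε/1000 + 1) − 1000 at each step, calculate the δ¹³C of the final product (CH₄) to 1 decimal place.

step 1: δ = (-4.70 + 1000)·(-9.6/1000 + 1) − 1000 = -14.25‰
step 2: δ = (-14.25 + 1000)·(-2.3/1000 + 1) − 1000 = -16.52‰
step 3: δ = (-16.52 + 1000)·(10.5/1000 + 1) − 1000 = -6.20‰

-6.2‰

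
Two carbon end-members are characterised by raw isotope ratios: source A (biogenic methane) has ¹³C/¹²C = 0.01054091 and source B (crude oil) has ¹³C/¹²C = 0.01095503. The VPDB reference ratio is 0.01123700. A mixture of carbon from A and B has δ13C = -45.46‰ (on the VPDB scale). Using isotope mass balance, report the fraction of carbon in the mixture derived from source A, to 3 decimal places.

δ_A = (0.01054091/0.01123700 − 1)×1000 = (0.938054 − 1)×1000 = -61.946‰
δ_B = (0.01095503/0.01123700 − 1)×1000 = (0.974907 − 1)×1000 = -25.093‰
f_A = (δ_mix − δ_B)/(δ_A − δ_B) = (-45.46 − (-25.093))/(-61.946 − (-25.093))
f_A = -20.367 / -36.853 = 0.5527

0.553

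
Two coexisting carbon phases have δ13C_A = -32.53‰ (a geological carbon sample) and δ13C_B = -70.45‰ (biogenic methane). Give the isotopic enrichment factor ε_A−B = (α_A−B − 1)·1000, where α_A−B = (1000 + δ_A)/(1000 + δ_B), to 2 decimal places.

α_A−B = (1000 + -32.53) / (1000 + -70.45) = 967.47 / 929.55 = 1.040794
ε_A−B = (1.040794 − 1) × 1000 = 40.794‰
(The approximation ε ≈ δ_A − δ_B would give 37.92‰.)

40.79‰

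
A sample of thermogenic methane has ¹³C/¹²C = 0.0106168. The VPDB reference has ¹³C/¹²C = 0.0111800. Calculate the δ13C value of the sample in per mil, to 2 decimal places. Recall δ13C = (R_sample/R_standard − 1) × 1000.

-50.38 per mil

δ13C = (R_sample / R_standard − 1) × 1000
R_sample / R_standard = 0.0106168 / 0.0111800 = 0.949624
δ13C = (0.949624 − 1) × 1000 = -50.376 per mil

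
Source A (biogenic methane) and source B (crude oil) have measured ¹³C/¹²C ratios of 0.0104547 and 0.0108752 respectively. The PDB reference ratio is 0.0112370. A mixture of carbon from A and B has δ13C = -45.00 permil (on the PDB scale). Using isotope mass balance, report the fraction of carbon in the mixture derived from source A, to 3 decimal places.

δ_A = (0.0104547/0.0112370 − 1)×1000 = (0.930382 − 1)×1000 = -69.618 permil
δ_B = (0.0108752/0.0112370 − 1)×1000 = (0.967803 − 1)×1000 = -32.197 permil
f_A = (δ_mix − δ_B)/(δ_A − δ_B) = (-45.00 − (-32.197))/(-69.618 − (-32.197))
f_A = -12.803 / -37.421 = 0.3421

0.342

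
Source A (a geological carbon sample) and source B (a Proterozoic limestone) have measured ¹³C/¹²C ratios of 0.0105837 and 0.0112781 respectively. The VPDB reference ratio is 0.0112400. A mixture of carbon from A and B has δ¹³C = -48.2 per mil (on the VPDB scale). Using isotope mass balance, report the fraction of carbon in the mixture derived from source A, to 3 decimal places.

δ_A = (0.0105837/0.0112400 − 1)×1000 = (0.941610 − 1)×1000 = -58.390 per mil
δ_B = (0.0112781/0.0112400 − 1)×1000 = (1.003390 − 1)×1000 = 3.390 per mil
f_A = (δ_mix − δ_B)/(δ_A − δ_B) = (-48.2 − (3.390))/(-58.390 − (3.390))
f_A = -51.590 / -61.779 = 0.8351

0.835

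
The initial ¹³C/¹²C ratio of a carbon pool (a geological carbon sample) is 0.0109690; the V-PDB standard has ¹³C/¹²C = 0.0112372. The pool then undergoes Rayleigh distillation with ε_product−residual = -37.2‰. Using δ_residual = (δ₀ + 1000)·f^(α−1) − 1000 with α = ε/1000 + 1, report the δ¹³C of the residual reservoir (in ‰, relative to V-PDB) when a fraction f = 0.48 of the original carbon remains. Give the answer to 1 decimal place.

3.2‰

δ₀ = (0.0109690/0.0112372 − 1)×1000 = (0.976133 − 1)×1000 = -23.867‰
α − 1 = ε/1000 = -0.0372
f^(α−1) = 0.48^(-0.0372) = 1.027680
δ_res = (-23.867 + 1000) × 1.027680 − 1000 = 1003.152 − 1000 = 3.15‰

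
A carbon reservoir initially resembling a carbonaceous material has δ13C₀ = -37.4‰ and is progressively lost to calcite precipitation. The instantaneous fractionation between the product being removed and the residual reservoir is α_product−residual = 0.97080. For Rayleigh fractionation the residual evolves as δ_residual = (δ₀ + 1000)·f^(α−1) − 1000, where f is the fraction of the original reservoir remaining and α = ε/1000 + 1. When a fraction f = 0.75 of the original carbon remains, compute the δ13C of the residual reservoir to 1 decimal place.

-29.3‰

Rayleigh residual: δ_res = (δ₀ + 1000)·f^(α−1) − 1000
α − 1 = -0.02920
f^(α−1) = 0.75^(-0.02920) = 1.008436
δ_res = (-37.4 + 1000) × 1.008436 − 1000 = 970.720 − 1000 = -29.28‰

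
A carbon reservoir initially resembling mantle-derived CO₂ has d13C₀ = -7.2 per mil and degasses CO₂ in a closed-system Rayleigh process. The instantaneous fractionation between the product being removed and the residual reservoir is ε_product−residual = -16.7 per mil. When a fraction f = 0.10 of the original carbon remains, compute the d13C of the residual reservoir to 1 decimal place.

Rayleigh residual: δ_res = (δ₀ + 1000)·f^(α−1) − 1000
α = ε/1000 + 1 = 0.98330, so α − 1 = -0.01670
f^(α−1) = 0.10^(-0.01670) = 1.039202
δ_res = (-7.2 + 1000) × 1.039202 − 1000 = 1031.720 − 1000 = 31.72 per mil

31.7 per mil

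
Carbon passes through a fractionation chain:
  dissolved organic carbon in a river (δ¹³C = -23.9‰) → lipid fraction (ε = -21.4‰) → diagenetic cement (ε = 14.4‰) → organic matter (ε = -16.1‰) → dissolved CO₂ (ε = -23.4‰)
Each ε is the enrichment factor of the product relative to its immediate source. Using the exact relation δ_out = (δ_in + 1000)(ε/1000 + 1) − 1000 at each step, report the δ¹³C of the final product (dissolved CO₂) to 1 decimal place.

-68.9‰

step 1: δ = (-23.90 + 1000)·(-21.4/1000 + 1) − 1000 = -44.79‰
step 2: δ = (-44.79 + 1000)·(14.4/1000 + 1) − 1000 = -31.03‰
step 3: δ = (-31.03 + 1000)·(-16.1/1000 + 1) − 1000 = -46.63‰
step 4: δ = (-46.63 + 1000)·(-23.4/1000 + 1) − 1000 = -68.94‰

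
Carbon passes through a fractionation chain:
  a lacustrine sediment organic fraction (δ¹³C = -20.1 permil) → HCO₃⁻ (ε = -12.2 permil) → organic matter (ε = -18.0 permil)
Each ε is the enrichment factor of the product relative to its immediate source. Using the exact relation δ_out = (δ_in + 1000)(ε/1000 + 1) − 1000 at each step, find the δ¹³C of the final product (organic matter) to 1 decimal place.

-49.5 permil

step 1: δ = (-20.10 + 1000)·(-12.2/1000 + 1) − 1000 = -32.05 permil
step 2: δ = (-32.05 + 1000)·(-18.0/1000 + 1) − 1000 = -49.48 permil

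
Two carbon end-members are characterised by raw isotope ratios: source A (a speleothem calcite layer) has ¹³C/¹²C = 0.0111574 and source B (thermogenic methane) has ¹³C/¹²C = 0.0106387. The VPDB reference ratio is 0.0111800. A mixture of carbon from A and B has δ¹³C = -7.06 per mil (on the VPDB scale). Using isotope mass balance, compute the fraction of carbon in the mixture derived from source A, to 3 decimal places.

0.891

δ_A = (0.0111574/0.0111800 − 1)×1000 = (0.997979 − 1)×1000 = -2.021 per mil
δ_B = (0.0106387/0.0111800 − 1)×1000 = (0.951583 − 1)×1000 = -48.417 per mil
f_A = (δ_mix − δ_B)/(δ_A − δ_B) = (-7.06 − (-48.417))/(-2.021 − (-48.417))
f_A = 41.357 / 46.395 = 0.8914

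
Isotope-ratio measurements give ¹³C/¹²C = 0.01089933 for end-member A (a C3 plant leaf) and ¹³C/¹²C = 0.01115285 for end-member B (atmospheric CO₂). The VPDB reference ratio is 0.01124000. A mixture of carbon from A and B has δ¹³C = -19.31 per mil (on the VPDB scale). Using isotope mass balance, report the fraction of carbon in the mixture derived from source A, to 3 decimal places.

δ_A = (0.01089933/0.01124000 − 1)×1000 = (0.969691 − 1)×1000 = -30.309 per mil
δ_B = (0.01115285/0.01124000 − 1)×1000 = (0.992246 − 1)×1000 = -7.754 per mil
f_A = (δ_mix − δ_B)/(δ_A − δ_B) = (-19.31 − (-7.754))/(-30.309 − (-7.754))
f_A = -11.556 / -22.555 = 0.5124

0.512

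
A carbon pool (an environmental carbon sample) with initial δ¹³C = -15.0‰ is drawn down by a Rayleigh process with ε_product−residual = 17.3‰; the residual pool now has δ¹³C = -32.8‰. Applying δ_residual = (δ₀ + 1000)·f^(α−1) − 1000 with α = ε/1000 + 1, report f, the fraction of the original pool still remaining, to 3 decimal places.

0.348

α − 1 = ε/1000 = 0.0173
(δ_res + 1000)/(δ₀ + 1000) = (-32.8 + 1000)/(-15.0 + 1000) = 967.2/985.0 = 0.981929
f = 0.981929^(1/0.0173) = exp(ln(0.981929)/0.0173) = exp(-0.01824/0.0173)
f = exp(-1.0541) = 0.3485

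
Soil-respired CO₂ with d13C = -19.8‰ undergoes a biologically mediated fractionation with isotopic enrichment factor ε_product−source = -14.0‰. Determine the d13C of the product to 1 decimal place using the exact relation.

-33.5‰

Exactly, δ_product = (δ_source + 1000)·(ε/1000 + 1) − 1000.
δ_product = (-19.8 + 1000) × (-14.0/1000 + 1) − 1000
δ_product = -33.52‰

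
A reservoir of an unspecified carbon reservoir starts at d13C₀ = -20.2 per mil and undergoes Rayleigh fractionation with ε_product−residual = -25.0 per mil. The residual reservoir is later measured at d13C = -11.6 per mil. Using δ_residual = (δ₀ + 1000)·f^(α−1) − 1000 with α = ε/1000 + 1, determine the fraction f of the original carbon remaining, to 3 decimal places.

α − 1 = ε/1000 = -0.0250
(δ_res + 1000)/(δ₀ + 1000) = (-11.6 + 1000)/(-20.2 + 1000) = 988.4/979.8 = 1.008777
f = 1.008777^(1/-0.0250) = exp(ln(1.008777)/-0.0250) = exp(0.00874/-0.0250)
f = exp(-0.3496) = 0.7050

0.705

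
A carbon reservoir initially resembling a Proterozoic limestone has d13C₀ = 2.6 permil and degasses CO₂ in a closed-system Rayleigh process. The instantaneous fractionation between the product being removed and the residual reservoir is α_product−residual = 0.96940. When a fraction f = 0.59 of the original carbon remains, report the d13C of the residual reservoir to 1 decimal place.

Rayleigh residual: δ_res = (δ₀ + 1000)·f^(α−1) − 1000
α − 1 = -0.03060
f^(α−1) = 0.59^(-0.03060) = 1.016277
δ_res = (2.6 + 1000) × 1.016277 − 1000 = 1018.919 − 1000 = 18.92 permil

18.9 permil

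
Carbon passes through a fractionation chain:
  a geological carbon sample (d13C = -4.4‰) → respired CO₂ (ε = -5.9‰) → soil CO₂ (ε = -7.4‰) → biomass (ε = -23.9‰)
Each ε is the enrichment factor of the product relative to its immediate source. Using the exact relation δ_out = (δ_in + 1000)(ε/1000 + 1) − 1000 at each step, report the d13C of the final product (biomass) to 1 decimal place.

step 1: δ = (-4.40 + 1000)·(-5.9/1000 + 1) − 1000 = -10.27‰
step 2: δ = (-10.27 + 1000)·(-7.4/1000 + 1) − 1000 = -17.60‰
step 3: δ = (-17.60 + 1000)·(-23.9/1000 + 1) − 1000 = -41.08‰

-41.1‰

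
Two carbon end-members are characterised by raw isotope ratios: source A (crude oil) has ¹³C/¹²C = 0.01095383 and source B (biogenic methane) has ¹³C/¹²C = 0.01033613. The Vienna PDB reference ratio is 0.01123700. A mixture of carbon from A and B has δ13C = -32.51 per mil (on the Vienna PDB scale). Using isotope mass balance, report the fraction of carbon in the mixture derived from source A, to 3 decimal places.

δ_A = (0.01095383/0.01123700 − 1)×1000 = (0.974800 − 1)×1000 = -25.200 per mil
δ_B = (0.01033613/0.01123700 − 1)×1000 = (0.919830 − 1)×1000 = -80.170 per mil
f_A = (δ_mix − δ_B)/(δ_A − δ_B) = (-32.51 − (-80.170))/(-25.200 − (-80.170))
f_A = 47.660 / 54.970 = 0.8670

0.867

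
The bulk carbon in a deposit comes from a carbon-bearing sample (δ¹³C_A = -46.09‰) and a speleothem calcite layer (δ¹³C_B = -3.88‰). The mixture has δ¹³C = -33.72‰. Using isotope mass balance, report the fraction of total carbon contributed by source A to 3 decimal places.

δ_mix = f_A·δ_A + (1 − f_A)·δ_B  ⇒  f_A = (δ_mix − δ_B)/(δ_A − δ_B)
f_A = (-33.72 − (-3.88)) / (-46.09 − (-3.88))
f_A = -29.84 / -42.21 = 0.7069

0.707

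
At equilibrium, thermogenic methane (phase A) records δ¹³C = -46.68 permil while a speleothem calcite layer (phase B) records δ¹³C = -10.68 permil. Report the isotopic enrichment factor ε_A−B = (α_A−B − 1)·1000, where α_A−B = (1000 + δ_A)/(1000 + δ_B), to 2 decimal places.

α_A−B = (1000 + -46.68) / (1000 + -10.68) = 953.32 / 989.32 = 0.963611
ε_A−B = (0.963611 − 1) × 1000 = -36.389 permil
(The approximation ε ≈ δ_A − δ_B would give -36.00 permil.)

-36.39 permil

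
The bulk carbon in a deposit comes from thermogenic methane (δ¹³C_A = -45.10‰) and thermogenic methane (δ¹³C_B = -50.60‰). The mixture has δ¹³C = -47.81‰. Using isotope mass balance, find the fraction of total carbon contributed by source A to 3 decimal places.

δ_mix = f_A·δ_A + (1 − f_A)·δ_B  ⇒  f_A = (δ_mix − δ_B)/(δ_A − δ_B)
f_A = (-47.81 − (-50.60)) / (-45.10 − (-50.60))
f_A = 2.79 / 5.50 = 0.5073

0.507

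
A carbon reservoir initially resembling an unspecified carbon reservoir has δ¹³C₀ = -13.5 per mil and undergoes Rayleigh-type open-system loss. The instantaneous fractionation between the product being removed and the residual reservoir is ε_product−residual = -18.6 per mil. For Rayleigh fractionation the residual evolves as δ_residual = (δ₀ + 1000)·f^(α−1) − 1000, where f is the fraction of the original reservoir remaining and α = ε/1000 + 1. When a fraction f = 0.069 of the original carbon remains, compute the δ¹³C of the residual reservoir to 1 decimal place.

Rayleigh residual: δ_res = (δ₀ + 1000)·f^(α−1) − 1000
α = ε/1000 + 1 = 0.98140, so α − 1 = -0.01860
f^(α−1) = 0.069^(-0.01860) = 1.050987
δ_res = (-13.5 + 1000) × 1.050987 − 1000 = 1036.799 − 1000 = 36.80 per mil

36.8 per mil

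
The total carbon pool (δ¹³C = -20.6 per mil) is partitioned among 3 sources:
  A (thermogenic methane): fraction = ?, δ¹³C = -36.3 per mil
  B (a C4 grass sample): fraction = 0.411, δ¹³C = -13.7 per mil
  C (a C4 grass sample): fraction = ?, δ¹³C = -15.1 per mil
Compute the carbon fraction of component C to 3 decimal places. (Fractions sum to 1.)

0.302

Let f_C and f_A be the unknown fractions; fractions sum to 1 so f_C + f_A = 0.589.
Mass balance: Σ fᵢ·δᵢ = δ_bulk ⇒ f_C·(-15.1) + f_A·(-36.3) = -20.6 − (-5.631) = -14.969
Substitute f_A = 0.589 − f_C:
f_C·(-15.1 − -36.3) = -14.969 − 0.589×(-36.3) = 6.411
f_C = 6.411 / 21.2 = 0.3024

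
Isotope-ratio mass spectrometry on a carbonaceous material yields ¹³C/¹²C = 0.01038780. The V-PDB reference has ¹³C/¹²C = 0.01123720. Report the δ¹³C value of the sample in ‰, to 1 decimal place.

δ¹³C = (R_sample / R_standard − 1) × 1000
R_sample / R_standard = 0.01038780 / 0.01123720 = 0.924412
δ¹³C = (0.924412 − 1) × 1000 = -75.59‰

-75.6‰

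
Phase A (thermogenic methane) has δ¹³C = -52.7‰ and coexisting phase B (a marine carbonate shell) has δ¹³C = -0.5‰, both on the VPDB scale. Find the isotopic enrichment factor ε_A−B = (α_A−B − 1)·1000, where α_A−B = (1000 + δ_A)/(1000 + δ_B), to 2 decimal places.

-52.23‰

α_A−B = (1000 + -52.7) / (1000 + -0.5) = 947.3 / 999.5 = 0.947774
ε_A−B = (0.947774 − 1) × 1000 = -52.226‰
(The approximation ε ≈ δ_A − δ_B would give -52.2‰.)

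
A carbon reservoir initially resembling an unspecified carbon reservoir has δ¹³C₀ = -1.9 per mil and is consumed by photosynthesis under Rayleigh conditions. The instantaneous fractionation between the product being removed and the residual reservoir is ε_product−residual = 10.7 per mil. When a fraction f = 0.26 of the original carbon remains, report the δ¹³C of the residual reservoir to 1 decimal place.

Rayleigh residual: δ_res = (δ₀ + 1000)·f^(α−1) − 1000
α = ε/1000 + 1 = 1.01070, so α − 1 = 0.01070
f^(α−1) = 0.26^(0.01070) = 0.985690
δ_res = (-1.9 + 1000) × 0.985690 − 1000 = 983.817 − 1000 = -16.18 per mil

-16.2 per mil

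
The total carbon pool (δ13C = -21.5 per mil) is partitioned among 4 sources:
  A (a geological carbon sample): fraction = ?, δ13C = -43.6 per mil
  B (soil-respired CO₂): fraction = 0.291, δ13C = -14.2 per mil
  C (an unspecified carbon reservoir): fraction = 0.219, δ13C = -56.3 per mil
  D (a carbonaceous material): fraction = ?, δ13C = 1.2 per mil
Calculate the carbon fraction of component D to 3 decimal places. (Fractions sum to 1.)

0.364

Let f_D and f_A be the unknown fractions; fractions sum to 1 so f_D + f_A = 0.490.
Mass balance: Σ fᵢ·δᵢ = δ_bulk ⇒ f_D·(1.2) + f_A·(-43.6) = -21.5 − (-16.462) = -5.038
Substitute f_A = 0.490 − f_D:
f_D·(1.2 − -43.6) = -5.038 − 0.490×(-43.6) = 16.326
f_D = 16.326 / 44.8 = 0.3644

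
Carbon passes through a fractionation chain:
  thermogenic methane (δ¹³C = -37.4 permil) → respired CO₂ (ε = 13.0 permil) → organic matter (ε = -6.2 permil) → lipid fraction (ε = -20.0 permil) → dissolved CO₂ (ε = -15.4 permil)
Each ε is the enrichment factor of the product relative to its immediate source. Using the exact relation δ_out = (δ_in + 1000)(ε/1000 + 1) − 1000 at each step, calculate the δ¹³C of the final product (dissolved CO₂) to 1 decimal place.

step 1: δ = (-37.40 + 1000)·(13.0/1000 + 1) − 1000 = -24.89 permil
step 2: δ = (-24.89 + 1000)·(-6.2/1000 + 1) − 1000 = -30.93 permil
step 3: δ = (-30.93 + 1000)·(-20.0/1000 + 1) − 1000 = -50.31 permil
step 4: δ = (-50.31 + 1000)·(-15.4/1000 + 1) − 1000 = -64.94 permil

-64.9 permil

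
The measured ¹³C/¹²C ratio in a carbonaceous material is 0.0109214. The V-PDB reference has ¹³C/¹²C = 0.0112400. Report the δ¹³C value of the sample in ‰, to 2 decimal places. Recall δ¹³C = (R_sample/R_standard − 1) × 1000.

δ¹³C = (R_sample / R_standard − 1) × 1000
R_sample / R_standard = 0.0109214 / 0.0112400 = 0.971655
δ¹³C = (0.971655 − 1) × 1000 = -28.345‰

-28.35‰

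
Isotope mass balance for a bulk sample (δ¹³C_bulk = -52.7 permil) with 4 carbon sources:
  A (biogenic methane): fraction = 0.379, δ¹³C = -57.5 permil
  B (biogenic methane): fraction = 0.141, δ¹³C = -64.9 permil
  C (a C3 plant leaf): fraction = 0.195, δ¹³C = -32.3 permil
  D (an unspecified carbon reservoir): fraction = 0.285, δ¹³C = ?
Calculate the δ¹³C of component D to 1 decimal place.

Isotope mass balance: δ_bulk = Σ fᵢ·δᵢ.
-52.7 = 0.379×(-57.5) + 0.141×(-64.9) + 0.195×(-32.3) + 0.285×δ_D
0.285·δ_D = -52.7 − (-37.242) = -15.458
δ_D = -15.458 / 0.285 = -54.24 permil

-54.2 permil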